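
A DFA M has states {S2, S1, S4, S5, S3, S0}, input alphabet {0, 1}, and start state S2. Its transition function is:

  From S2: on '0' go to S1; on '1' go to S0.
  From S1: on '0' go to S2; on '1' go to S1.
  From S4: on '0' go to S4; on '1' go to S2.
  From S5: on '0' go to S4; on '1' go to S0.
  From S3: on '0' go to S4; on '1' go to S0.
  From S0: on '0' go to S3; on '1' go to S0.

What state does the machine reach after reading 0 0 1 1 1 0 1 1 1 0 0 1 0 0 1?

Trace: S2 -0-> S1 -0-> S2 -1-> S0 -1-> S0 -1-> S0 -0-> S3 -1-> S0 -1-> S0 -1-> S0 -0-> S3 -0-> S4 -1-> S2 -0-> S1 -0-> S2 -1-> S0

S0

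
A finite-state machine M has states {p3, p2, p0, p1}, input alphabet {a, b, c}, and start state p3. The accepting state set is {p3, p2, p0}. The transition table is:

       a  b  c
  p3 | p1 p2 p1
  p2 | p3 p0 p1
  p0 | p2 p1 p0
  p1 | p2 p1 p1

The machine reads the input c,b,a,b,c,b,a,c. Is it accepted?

start at p3
read 'c': p3 → p1
read 'b': p1 → p1
read 'a': p1 → p2
read 'b': p2 → p0
read 'c': p0 → p0
read 'b': p0 → p1
read 'a': p1 → p2
read 'c': p2 → p1
End state p1 is not accepting.

No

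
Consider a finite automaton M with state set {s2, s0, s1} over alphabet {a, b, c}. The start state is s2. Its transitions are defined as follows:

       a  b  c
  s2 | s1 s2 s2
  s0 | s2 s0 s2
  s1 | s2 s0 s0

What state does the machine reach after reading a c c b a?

s2 → s1 → s0 → s2 → s2 → s1

s1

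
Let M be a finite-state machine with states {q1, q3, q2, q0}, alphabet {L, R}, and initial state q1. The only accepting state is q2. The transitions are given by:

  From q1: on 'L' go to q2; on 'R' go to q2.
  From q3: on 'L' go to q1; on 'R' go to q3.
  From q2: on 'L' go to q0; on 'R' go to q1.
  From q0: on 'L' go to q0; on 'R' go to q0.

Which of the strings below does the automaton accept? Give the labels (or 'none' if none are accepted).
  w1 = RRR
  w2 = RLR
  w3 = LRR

w1, w3

w1: Trace: q1 -R-> q2 -R-> q1 -R-> q2  → end q2, accepted
w2: Trace: q1 -R-> q2 -L-> q0 -R-> q0  → end q0, rejected
w3: Trace: q1 -L-> q2 -R-> q1 -R-> q2  → end q2, accepted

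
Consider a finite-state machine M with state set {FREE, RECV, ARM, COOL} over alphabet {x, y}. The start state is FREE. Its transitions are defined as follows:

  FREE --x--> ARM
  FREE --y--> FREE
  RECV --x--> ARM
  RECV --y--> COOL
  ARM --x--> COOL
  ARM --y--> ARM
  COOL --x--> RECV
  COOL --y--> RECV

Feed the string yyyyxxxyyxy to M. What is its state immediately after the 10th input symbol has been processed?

ARM

start at FREE
read 'y': FREE → FREE
read 'y': FREE → FREE
read 'y': FREE → FREE
read 'y': FREE → FREE
read 'x': FREE → ARM
read 'x': ARM → COOL
read 'x': COOL → RECV
read 'y': RECV → COOL
read 'y': COOL → RECV
read 'x': RECV → ARM
After 10 symbols: ARM.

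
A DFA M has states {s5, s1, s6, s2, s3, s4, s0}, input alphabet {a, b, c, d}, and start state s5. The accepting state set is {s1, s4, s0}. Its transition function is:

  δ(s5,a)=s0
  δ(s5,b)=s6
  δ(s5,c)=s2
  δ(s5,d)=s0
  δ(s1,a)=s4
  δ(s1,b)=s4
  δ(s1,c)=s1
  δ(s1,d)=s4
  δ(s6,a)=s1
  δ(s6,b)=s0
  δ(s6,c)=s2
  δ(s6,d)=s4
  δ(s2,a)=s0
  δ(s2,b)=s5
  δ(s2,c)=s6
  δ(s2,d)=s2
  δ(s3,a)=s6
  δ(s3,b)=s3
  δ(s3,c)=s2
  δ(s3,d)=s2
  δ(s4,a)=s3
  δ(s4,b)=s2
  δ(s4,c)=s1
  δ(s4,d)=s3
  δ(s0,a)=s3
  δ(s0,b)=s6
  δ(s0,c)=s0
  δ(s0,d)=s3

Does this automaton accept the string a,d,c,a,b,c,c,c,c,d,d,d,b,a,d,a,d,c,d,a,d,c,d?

Yes

start at s5
read 'a': s5 → s0
read 'd': s0 → s3
read 'c': s3 → s2
read 'a': s2 → s0
read 'b': s0 → s6
read 'c': s6 → s2
read 'c': s2 → s6
read 'c': s6 → s2
read 'c': s2 → s6
read 'd': s6 → s4
read 'd': s4 → s3
read 'd': s3 → s2
read 'b': s2 → s5
read 'a': s5 → s0
read 'd': s0 → s3
read 'a': s3 → s6
read 'd': s6 → s4
read 'c': s4 → s1
read 'd': s1 → s4
read 'a': s4 → s3
read 'd': s3 → s2
read 'c': s2 → s6
read 'd': s6 → s4
End state s4 is accepting.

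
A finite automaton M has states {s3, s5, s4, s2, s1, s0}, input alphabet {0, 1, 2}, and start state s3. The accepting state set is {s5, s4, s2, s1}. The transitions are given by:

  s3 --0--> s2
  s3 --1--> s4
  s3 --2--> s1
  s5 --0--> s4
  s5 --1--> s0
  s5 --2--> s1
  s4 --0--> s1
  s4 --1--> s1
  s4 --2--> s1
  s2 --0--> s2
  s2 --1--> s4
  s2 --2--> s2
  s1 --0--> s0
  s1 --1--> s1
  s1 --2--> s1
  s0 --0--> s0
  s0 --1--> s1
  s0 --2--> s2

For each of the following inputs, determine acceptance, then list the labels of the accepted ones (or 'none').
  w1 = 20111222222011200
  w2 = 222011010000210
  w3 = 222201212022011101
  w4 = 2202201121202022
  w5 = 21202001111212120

w1: Trace: s3 -2-> s1 -0-> s0 -1-> s1 -1-> s1 -1-> s1 -2-> s1 -2-> s1 -2-> s1 -2-> s1 -2-> s1 -2-> s1 -0-> s0 -1-> s1 -1-> s1 -2-> s1 -0-> s0 -0-> s0  → end s0, rejected
w2: Trace: s3 -2-> s1 -2-> s1 -2-> s1 -0-> s0 -1-> s1 -1-> s1 -0-> s0 -1-> s1 -0-> s0 -0-> s0 -0-> s0 -0-> s0 -2-> s2 -1-> s4 -0-> s1  → end s1, accepted
w3: Trace: s3 -2-> s1 -2-> s1 -2-> s1 -2-> s1 -0-> s0 -1-> s1 -2-> s1 -1-> s1 -2-> s1 -0-> s0 -2-> s2 -2-> s2 -0-> s2 -1-> s4 -1-> s1 -1-> s1 -0-> s0 -1-> s1  → end s1, accepted
w4: Trace: s3 -2-> s1 -2-> s1 -0-> s0 -2-> s2 -2-> s2 -0-> s2 -1-> s4 -1-> s1 -2-> s1 -1-> s1 -2-> s1 -0-> s0 -2-> s2 -0-> s2 -2-> s2 -2-> s2  → end s2, accepted
w5: Trace: s3 -2-> s1 -1-> s1 -2-> s1 -0-> s0 -2-> s2 -0-> s2 -0-> s2 -1-> s4 -1-> s1 -1-> s1 -1-> s1 -2-> s1 -1-> s1 -2-> s1 -1-> s1 -2-> s1 -0-> s0  → end s0, rejected

w2, w3, w4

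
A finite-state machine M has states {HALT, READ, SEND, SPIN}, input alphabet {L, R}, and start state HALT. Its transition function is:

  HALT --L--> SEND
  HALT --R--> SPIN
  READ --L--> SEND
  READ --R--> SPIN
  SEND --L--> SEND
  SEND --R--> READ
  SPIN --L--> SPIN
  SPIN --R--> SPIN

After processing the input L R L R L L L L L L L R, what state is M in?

start at HALT
read 'L': HALT → SEND
read 'R': SEND → READ
read 'L': READ → SEND
read 'R': SEND → READ
read 'L': READ → SEND
read 'L': SEND → SEND
read 'L': SEND → SEND
read 'L': SEND → SEND
read 'L': SEND → SEND
read 'L': SEND → SEND
read 'L': SEND → SEND
read 'R': SEND → READ

READ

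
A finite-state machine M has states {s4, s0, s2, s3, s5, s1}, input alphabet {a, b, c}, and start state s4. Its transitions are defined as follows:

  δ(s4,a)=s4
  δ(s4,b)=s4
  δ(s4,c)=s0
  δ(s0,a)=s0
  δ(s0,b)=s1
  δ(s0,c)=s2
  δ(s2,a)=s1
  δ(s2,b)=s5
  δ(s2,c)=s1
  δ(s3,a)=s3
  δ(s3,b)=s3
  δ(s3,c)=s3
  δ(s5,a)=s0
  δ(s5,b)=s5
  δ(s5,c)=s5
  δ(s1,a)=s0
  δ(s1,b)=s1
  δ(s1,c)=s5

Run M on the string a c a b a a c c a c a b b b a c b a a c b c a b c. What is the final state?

start at s4
read 'a': s4 → s4
read 'c': s4 → s0
read 'a': s0 → s0
read 'b': s0 → s1
read 'a': s1 → s0
read 'a': s0 → s0
read 'c': s0 → s2
read 'c': s2 → s1
read 'a': s1 → s0
read 'c': s0 → s2
read 'a': s2 → s1
read 'b': s1 → s1
read 'b': s1 → s1
read 'b': s1 → s1
read 'a': s1 → s0
read 'c': s0 → s2
read 'b': s2 → s5
read 'a': s5 → s0
read 'a': s0 → s0
read 'c': s0 → s2
read 'b': s2 → s5
read 'c': s5 → s5
read 'a': s5 → s0
read 'b': s0 → s1
read 'c': s1 → s5

s5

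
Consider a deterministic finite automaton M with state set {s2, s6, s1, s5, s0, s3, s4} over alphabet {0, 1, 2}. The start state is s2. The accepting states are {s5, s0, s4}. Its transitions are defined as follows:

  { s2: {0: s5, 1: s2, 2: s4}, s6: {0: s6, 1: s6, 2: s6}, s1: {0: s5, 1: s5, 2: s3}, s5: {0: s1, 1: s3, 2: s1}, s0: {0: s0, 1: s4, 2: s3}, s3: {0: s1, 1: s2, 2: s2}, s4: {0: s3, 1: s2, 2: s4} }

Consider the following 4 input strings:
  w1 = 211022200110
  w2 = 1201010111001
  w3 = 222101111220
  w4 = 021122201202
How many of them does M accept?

1

w1: Trace: s2 -2-> s4 -1-> s2 -1-> s2 -0-> s5 -2-> s1 -2-> s3 -2-> s2 -0-> s5 -0-> s1 -1-> s5 -1-> s3 -0-> s1  → end s1, rejected
w2: Trace: s2 -1-> s2 -2-> s4 -0-> s3 -1-> s2 -0-> s5 -1-> s3 -0-> s1 -1-> s5 -1-> s3 -1-> s2 -0-> s5 -0-> s1 -1-> s5  → end s5, accepted
w3: Trace: s2 -2-> s4 -2-> s4 -2-> s4 -1-> s2 -0-> s5 -1-> s3 -1-> s2 -1-> s2 -1-> s2 -2-> s4 -2-> s4 -0-> s3  → end s3, rejected
w4: Trace: s2 -0-> s5 -2-> s1 -1-> s5 -1-> s3 -2-> s2 -2-> s4 -2-> s4 -0-> s3 -1-> s2 -2-> s4 -0-> s3 -2-> s2  → end s2, rejected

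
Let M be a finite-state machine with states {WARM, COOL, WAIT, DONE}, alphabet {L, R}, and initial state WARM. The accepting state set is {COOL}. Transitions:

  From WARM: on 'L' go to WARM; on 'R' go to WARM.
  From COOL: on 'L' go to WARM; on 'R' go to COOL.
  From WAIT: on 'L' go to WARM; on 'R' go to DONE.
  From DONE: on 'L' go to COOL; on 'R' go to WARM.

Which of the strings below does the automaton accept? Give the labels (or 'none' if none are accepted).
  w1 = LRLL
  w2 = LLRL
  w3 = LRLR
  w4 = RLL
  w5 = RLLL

w1: WARM → WARM → WARM → WARM → WARM  → end WARM, rejected
w2: WARM → WARM → WARM → WARM → WARM  → end WARM, rejected
w3: WARM → WARM → WARM → WARM → WARM  → end WARM, rejected
w4: WARM → WARM → WARM → WARM  → end WARM, rejected
w5: WARM → WARM → WARM → WARM → WARM  → end WARM, rejected

none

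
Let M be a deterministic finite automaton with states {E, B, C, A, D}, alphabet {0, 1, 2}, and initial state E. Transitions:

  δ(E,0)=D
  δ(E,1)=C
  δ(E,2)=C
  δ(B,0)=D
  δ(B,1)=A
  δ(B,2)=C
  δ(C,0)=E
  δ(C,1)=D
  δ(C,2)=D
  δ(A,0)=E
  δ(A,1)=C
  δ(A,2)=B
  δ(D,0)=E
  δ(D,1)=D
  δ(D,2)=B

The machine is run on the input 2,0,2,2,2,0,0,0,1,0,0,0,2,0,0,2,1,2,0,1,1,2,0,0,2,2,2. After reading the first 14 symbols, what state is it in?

E

E → C → E → C → D → B → D → E → D → D → E → D → E → C → E
After 14 symbols: E.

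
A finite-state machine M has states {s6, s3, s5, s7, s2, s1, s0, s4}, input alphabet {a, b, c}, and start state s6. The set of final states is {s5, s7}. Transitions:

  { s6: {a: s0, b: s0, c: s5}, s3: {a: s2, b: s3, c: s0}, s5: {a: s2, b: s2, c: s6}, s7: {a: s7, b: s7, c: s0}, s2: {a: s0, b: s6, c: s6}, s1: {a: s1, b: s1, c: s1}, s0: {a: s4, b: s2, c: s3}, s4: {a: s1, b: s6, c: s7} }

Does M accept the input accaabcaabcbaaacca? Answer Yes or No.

No

start at s6
read 'a': s6 → s0
read 'c': s0 → s3
read 'c': s3 → s0
read 'a': s0 → s4
read 'a': s4 → s1
read 'b': s1 → s1
read 'c': s1 → s1
read 'a': s1 → s1
read 'a': s1 → s1
read 'b': s1 → s1
read 'c': s1 → s1
read 'b': s1 → s1
read 'a': s1 → s1
read 'a': s1 → s1
read 'a': s1 → s1
read 'c': s1 → s1
read 'c': s1 → s1
read 'a': s1 → s1
End state s1 is not accepting.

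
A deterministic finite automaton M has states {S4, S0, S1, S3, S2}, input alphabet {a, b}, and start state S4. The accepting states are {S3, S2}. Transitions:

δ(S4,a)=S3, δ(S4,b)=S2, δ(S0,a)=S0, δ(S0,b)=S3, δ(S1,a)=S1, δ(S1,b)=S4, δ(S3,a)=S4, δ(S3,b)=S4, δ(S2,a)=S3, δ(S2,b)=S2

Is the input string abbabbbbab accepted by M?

Trace: S4 -a-> S3 -b-> S4 -b-> S2 -a-> S3 -b-> S4 -b-> S2 -b-> S2 -b-> S2 -a-> S3 -b-> S4
End state S4 is not accepting.

No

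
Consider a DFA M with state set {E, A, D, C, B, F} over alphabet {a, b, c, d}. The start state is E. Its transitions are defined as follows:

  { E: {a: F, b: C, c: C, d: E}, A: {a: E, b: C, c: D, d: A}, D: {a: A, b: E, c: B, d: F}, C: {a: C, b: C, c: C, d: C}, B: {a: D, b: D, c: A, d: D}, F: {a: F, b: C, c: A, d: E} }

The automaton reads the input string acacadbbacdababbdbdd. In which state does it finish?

C

start at E
read 'a': E → F
read 'c': F → A
read 'a': A → E
read 'c': E → C
read 'a': C → C
read 'd': C → C
read 'b': C → C
read 'b': C → C
read 'a': C → C
read 'c': C → C
read 'd': C → C
read 'a': C → C
read 'b': C → C
read 'a': C → C
read 'b': C → C
read 'b': C → C
read 'd': C → C
read 'b': C → C
read 'd': C → C
read 'd': C → C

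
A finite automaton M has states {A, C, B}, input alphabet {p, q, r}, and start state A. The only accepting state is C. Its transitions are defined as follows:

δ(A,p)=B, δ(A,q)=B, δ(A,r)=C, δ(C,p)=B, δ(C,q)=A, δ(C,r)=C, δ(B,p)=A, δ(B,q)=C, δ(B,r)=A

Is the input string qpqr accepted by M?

A → B → A → B → A
End state A is not accepting.

No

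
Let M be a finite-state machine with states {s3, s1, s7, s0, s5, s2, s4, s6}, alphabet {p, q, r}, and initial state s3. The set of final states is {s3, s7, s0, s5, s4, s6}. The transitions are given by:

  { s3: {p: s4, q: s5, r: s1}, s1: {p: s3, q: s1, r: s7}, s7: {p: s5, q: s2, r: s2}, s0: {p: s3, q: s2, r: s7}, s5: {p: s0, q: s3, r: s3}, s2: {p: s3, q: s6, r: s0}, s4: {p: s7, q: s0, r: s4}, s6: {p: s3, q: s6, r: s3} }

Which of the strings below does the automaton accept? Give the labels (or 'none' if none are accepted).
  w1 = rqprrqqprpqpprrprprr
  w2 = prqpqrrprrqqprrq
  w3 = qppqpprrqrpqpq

w1

w1:
  start at s3
  read 'r': s3 → s1
  read 'q': s1 → s1
  read 'p': s1 → s3
  read 'r': s3 → s1
  read 'r': s1 → s7
  read 'q': s7 → s2
  read 'q': s2 → s6
  read 'p': s6 → s3
  read 'r': s3 → s1
  read 'p': s1 → s3
  read 'q': s3 → s5
  read 'p': s5 → s0
  read 'p': s0 → s3
  read 'r': s3 → s1
  read 'r': s1 → s7
  read 'p': s7 → s5
  read 'r': s5 → s3
  read 'p': s3 → s4
  read 'r': s4 → s4
  read 'r': s4 → s4
  end s4, accepted
w2:
  start at s3
  read 'p': s3 → s4
  read 'r': s4 → s4
  read 'q': s4 → s0
  read 'p': s0 → s3
  read 'q': s3 → s5
  read 'r': s5 → s3
  read 'r': s3 → s1
  read 'p': s1 → s3
  read 'r': s3 → s1
  read 'r': s1 → s7
  read 'q': s7 → s2
  read 'q': s2 → s6
  read 'p': s6 → s3
  read 'r': s3 → s1
  read 'r': s1 → s7
  read 'q': s7 → s2
  end s2, rejected
w3:
  start at s3
  read 'q': s3 → s5
  read 'p': s5 → s0
  read 'p': s0 → s3
  read 'q': s3 → s5
  read 'p': s5 → s0
  read 'p': s0 → s3
  read 'r': s3 → s1
  read 'r': s1 → s7
  read 'q': s7 → s2
  read 'r': s2 → s0
  read 'p': s0 → s3
  read 'q': s3 → s5
  read 'p': s5 → s0
  read 'q': s0 → s2
  end s2, rejected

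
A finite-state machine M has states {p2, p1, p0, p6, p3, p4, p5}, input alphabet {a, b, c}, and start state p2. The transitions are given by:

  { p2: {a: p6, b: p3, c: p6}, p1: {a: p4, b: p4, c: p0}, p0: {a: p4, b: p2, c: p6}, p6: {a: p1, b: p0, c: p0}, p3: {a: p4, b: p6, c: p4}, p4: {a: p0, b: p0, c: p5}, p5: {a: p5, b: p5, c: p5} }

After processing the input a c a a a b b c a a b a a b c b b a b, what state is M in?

p0

Trace: p2 -a-> p6 -c-> p0 -a-> p4 -a-> p0 -a-> p4 -b-> p0 -b-> p2 -c-> p6 -a-> p1 -a-> p4 -b-> p0 -a-> p4 -a-> p0 -b-> p2 -c-> p6 -b-> p0 -b-> p2 -a-> p6 -b-> p0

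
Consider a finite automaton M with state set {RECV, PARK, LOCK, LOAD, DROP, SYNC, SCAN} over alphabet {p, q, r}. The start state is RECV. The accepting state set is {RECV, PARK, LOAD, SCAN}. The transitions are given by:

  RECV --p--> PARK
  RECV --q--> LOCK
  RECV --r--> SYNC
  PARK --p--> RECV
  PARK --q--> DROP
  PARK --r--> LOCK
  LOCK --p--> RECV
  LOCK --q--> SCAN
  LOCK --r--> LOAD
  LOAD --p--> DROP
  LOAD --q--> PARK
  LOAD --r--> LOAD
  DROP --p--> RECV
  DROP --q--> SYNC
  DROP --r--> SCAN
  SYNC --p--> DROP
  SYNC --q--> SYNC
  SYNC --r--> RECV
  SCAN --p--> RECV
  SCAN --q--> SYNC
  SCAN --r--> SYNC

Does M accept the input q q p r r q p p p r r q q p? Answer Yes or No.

RECV → LOCK → SCAN → RECV → SYNC → RECV → LOCK → RECV → PARK → RECV → SYNC → RECV → LOCK → SCAN → RECV
End state RECV is accepting.

Yes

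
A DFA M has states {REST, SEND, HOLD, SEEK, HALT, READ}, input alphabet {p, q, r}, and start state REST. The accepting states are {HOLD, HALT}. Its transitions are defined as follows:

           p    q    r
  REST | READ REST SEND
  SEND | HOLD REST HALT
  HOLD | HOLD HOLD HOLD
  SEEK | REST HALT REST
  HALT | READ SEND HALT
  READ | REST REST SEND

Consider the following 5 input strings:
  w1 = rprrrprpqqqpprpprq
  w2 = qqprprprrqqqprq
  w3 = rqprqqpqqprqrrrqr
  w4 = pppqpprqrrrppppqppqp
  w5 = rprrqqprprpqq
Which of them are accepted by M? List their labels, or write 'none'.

w1: Trace: REST -r-> SEND -p-> HOLD -r-> HOLD -r-> HOLD -r-> HOLD -p-> HOLD -r-> HOLD -p-> HOLD -q-> HOLD -q-> HOLD -q-> HOLD -p-> HOLD -p-> HOLD -r-> HOLD -p-> HOLD -p-> HOLD -r-> HOLD -q-> HOLD  → end HOLD, accepted
w2: Trace: REST -q-> REST -q-> REST -p-> READ -r-> SEND -p-> HOLD -r-> HOLD -p-> HOLD -r-> HOLD -r-> HOLD -q-> HOLD -q-> HOLD -q-> HOLD -p-> HOLD -r-> HOLD -q-> HOLD  → end HOLD, accepted
w3: Trace: REST -r-> SEND -q-> REST -p-> READ -r-> SEND -q-> REST -q-> REST -p-> READ -q-> REST -q-> REST -p-> READ -r-> SEND -q-> REST -r-> SEND -r-> HALT -r-> HALT -q-> SEND -r-> HALT  → end HALT, accepted
w4: Trace: REST -p-> READ -p-> REST -p-> READ -q-> REST -p-> READ -p-> REST -r-> SEND -q-> REST -r-> SEND -r-> HALT -r-> HALT -p-> READ -p-> REST -p-> READ -p-> REST -q-> REST -p-> READ -p-> REST -q-> REST -p-> READ  → end READ, rejected
w5: Trace: REST -r-> SEND -p-> HOLD -r-> HOLD -r-> HOLD -q-> HOLD -q-> HOLD -p-> HOLD -r-> HOLD -p-> HOLD -r-> HOLD -p-> HOLD -q-> HOLD -q-> HOLD  → end HOLD, accepted

w1, w2, w3, w5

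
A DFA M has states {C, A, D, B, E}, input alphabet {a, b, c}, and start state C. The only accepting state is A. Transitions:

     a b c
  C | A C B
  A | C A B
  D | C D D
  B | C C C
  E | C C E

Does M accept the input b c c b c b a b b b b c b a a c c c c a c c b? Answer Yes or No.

Trace: C -b-> C -c-> B -c-> C -b-> C -c-> B -b-> C -a-> A -b-> A -b-> A -b-> A -b-> A -c-> B -b-> C -a-> A -a-> C -c-> B -c-> C -c-> B -c-> C -a-> A -c-> B -c-> C -b-> C
End state C is not accepting.

No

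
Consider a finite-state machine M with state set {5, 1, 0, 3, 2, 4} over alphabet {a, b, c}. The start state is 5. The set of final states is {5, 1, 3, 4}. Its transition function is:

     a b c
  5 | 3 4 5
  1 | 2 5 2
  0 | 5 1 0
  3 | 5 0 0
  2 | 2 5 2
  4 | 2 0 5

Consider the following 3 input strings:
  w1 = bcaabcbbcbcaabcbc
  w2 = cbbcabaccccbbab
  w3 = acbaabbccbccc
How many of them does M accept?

w1:
  start at 5
  read 'b': 5 → 4
  read 'c': 4 → 5
  read 'a': 5 → 3
  read 'a': 3 → 5
  read 'b': 5 → 4
  read 'c': 4 → 5
  read 'b': 5 → 4
  read 'b': 4 → 0
  read 'c': 0 → 0
  read 'b': 0 → 1
  read 'c': 1 → 2
  read 'a': 2 → 2
  read 'a': 2 → 2
  read 'b': 2 → 5
  read 'c': 5 → 5
  read 'b': 5 → 4
  read 'c': 4 → 5
  end 5, accepted
w2:
  start at 5
  read 'c': 5 → 5
  read 'b': 5 → 4
  read 'b': 4 → 0
  read 'c': 0 → 0
  read 'a': 0 → 5
  read 'b': 5 → 4
  read 'a': 4 → 2
  read 'c': 2 → 2
  read 'c': 2 → 2
  read 'c': 2 → 2
  read 'c': 2 → 2
  read 'b': 2 → 5
  read 'b': 5 → 4
  read 'a': 4 → 2
  read 'b': 2 → 5
  end 5, accepted
w3:
  start at 5
  read 'a': 5 → 3
  read 'c': 3 → 0
  read 'b': 0 → 1
  read 'a': 1 → 2
  read 'a': 2 → 2
  read 'b': 2 → 5
  read 'b': 5 → 4
  read 'c': 4 → 5
  read 'c': 5 → 5
  read 'b': 5 → 4
  read 'c': 4 → 5
  read 'c': 5 → 5
  read 'c': 5 → 5
  end 5, accepted

3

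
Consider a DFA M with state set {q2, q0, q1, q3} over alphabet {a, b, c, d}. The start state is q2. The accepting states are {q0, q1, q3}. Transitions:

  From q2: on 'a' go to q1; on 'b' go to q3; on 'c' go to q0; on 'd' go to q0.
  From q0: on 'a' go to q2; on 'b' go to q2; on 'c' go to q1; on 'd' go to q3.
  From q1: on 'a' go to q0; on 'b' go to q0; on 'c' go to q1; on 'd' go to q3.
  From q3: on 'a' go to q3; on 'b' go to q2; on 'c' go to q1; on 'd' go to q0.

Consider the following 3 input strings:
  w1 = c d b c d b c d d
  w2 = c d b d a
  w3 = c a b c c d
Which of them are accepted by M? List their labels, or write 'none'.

w1: Trace: q2 -c-> q0 -d-> q3 -b-> q2 -c-> q0 -d-> q3 -b-> q2 -c-> q0 -d-> q3 -d-> q0  → end q0, accepted
w2: Trace: q2 -c-> q0 -d-> q3 -b-> q2 -d-> q0 -a-> q2  → end q2, rejected
w3: Trace: q2 -c-> q0 -a-> q2 -b-> q3 -c-> q1 -c-> q1 -d-> q3  → end q3, accepted

w1, w3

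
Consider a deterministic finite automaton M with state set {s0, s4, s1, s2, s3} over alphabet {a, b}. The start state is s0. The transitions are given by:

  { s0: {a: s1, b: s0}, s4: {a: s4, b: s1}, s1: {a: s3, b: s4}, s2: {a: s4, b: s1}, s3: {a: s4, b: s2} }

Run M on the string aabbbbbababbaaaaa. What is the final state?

s4

s0 → s1 → s3 → s2 → s1 → s4 → s1 → s4 → s4 → s1 → s3 → s2 → s1 → s3 → s4 → s4 → s4 → s4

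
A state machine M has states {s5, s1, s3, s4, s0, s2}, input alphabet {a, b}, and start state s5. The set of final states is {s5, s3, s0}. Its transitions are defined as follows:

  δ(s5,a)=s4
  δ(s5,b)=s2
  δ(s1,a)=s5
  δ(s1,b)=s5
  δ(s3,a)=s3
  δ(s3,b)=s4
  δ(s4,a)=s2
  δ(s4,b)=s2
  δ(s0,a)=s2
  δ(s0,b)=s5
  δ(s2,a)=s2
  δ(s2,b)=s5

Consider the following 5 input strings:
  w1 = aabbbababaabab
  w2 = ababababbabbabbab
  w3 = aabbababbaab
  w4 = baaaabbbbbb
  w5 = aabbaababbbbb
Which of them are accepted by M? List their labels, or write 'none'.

w2, w3

w1: s5 → s4 → s2 → s5 → s2 → s5 → s4 → s2 → s2 → s5 → s4 → s2 → s5 → s4 → s2  → end s2, rejected
w2: s5 → s4 → s2 → s2 → s5 → s4 → s2 → s2 → s5 → s2 → s2 → s5 → s2 → s2 → s5 → s2 → s2 → s5  → end s5, accepted
w3: s5 → s4 → s2 → s5 → s2 → s2 → s5 → s4 → s2 → s5 → s4 → s2 → s5  → end s5, accepted
w4: s5 → s2 → s2 → s2 → s2 → s2 → s5 → s2 → s5 → s2 → s5 → s2  → end s2, rejected
w5: s5 → s4 → s2 → s5 → s2 → s2 → s2 → s5 → s4 → s2 → s5 → s2 → s5 → s2  → end s2, rejected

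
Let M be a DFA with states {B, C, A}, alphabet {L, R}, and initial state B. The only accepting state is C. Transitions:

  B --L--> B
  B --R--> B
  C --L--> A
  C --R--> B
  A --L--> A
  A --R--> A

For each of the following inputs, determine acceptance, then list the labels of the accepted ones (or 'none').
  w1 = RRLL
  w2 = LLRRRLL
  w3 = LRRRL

w1:
  start at B
  read 'R': B → B
  read 'R': B → B
  read 'L': B → B
  read 'L': B → B
  end B, rejected
w2:
  start at B
  read 'L': B → B
  read 'L': B → B
  read 'R': B → B
  read 'R': B → B
  read 'R': B → B
  read 'L': B → B
  read 'L': B → B
  end B, rejected
w3:
  start at B
  read 'L': B → B
  read 'R': B → B
  read 'R': B → B
  read 'R': B → B
  read 'L': B → B
  end B, rejected

none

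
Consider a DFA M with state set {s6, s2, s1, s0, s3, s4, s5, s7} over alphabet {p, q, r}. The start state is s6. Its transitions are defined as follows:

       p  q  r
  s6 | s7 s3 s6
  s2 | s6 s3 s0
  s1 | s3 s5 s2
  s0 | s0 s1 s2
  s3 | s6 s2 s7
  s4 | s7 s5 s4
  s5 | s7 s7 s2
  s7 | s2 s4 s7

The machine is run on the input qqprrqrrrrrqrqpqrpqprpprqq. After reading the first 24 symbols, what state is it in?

s6

s6 → s3 → s2 → s6 → s6 → s6 → s3 → s7 → s7 → s7 → s7 → s7 → s4 → s4 → s5 → s7 → s4 → s4 → s7 → s4 → s7 → s7 → s2 → s6 → s6
After 24 symbols: s6.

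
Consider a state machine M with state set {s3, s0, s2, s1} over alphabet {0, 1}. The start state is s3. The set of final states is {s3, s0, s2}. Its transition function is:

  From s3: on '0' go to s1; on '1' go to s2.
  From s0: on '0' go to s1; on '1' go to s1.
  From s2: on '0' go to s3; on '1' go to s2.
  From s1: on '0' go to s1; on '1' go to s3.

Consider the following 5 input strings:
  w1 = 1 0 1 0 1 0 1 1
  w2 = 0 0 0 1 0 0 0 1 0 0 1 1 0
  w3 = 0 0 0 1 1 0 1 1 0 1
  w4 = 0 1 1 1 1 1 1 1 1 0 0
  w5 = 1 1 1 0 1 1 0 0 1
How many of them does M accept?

w1: Trace: s3 -1-> s2 -0-> s3 -1-> s2 -0-> s3 -1-> s2 -0-> s3 -1-> s2 -1-> s2  → end s2, accepted
w2: Trace: s3 -0-> s1 -0-> s1 -0-> s1 -1-> s3 -0-> s1 -0-> s1 -0-> s1 -1-> s3 -0-> s1 -0-> s1 -1-> s3 -1-> s2 -0-> s3  → end s3, accepted
w3: Trace: s3 -0-> s1 -0-> s1 -0-> s1 -1-> s3 -1-> s2 -0-> s3 -1-> s2 -1-> s2 -0-> s3 -1-> s2  → end s2, accepted
w4: Trace: s3 -0-> s1 -1-> s3 -1-> s2 -1-> s2 -1-> s2 -1-> s2 -1-> s2 -1-> s2 -1-> s2 -0-> s3 -0-> s1  → end s1, rejected
w5: Trace: s3 -1-> s2 -1-> s2 -1-> s2 -0-> s3 -1-> s2 -1-> s2 -0-> s3 -0-> s1 -1-> s3  → end s3, accepted

4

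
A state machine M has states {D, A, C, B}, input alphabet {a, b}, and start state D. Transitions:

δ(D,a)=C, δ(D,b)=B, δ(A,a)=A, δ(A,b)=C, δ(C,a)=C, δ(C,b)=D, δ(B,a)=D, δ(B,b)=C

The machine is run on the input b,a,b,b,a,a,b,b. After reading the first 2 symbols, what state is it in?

D → B → D
After 2 symbols: D.

D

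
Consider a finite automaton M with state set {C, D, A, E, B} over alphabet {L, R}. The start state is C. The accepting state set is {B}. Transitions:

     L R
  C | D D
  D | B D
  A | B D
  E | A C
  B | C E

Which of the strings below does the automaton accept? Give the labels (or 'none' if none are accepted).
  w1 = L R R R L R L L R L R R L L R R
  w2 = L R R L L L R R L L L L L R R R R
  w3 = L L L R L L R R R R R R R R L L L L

w3

w1: C → D → D → D → D → B → E → A → B → E → A → D → D → B → C → D → D  → end D, rejected
w2: C → D → D → D → B → C → D → D → D → B → C → D → B → C → D → D → D → D  → end D, rejected
w3: C → D → B → C → D → B → C → D → D → D → D → D → D → D → D → B → C → D → B  → end B, accepted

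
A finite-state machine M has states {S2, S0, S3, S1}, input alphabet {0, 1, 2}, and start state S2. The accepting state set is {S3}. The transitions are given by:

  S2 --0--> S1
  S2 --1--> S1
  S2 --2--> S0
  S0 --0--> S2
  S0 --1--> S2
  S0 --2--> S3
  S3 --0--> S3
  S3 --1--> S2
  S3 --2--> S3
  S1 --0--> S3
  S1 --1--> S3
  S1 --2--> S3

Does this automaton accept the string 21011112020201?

No

start at S2
read '2': S2 → S0
read '1': S0 → S2
read '0': S2 → S1
read '1': S1 → S3
read '1': S3 → S2
read '1': S2 → S1
read '1': S1 → S3
read '2': S3 → S3
read '0': S3 → S3
read '2': S3 → S3
read '0': S3 → S3
read '2': S3 → S3
read '0': S3 → S3
read '1': S3 → S2
End state S2 is not accepting.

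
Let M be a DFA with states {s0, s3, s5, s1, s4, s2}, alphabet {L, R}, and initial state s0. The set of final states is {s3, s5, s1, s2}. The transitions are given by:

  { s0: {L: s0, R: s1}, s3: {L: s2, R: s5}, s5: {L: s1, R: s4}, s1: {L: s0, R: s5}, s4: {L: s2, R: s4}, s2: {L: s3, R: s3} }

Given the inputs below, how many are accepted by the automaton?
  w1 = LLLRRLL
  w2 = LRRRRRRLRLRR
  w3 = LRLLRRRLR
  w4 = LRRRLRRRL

3

w1: s0 → s0 → s0 → s0 → s1 → s5 → s1 → s0  → end s0, rejected
w2: s0 → s0 → s1 → s5 → s4 → s4 → s4 → s4 → s2 → s3 → s2 → s3 → s5  → end s5, accepted
w3: s0 → s0 → s1 → s0 → s0 → s1 → s5 → s4 → s2 → s3  → end s3, accepted
w4: s0 → s0 → s1 → s5 → s4 → s2 → s3 → s5 → s4 → s2  → end s2, accepted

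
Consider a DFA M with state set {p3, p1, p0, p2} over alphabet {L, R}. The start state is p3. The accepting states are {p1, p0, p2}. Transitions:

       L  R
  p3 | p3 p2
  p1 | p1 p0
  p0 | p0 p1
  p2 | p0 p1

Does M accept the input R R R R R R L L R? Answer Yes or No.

Yes

p3 → p2 → p1 → p0 → p1 → p0 → p1 → p1 → p1 → p0
End state p0 is accepting.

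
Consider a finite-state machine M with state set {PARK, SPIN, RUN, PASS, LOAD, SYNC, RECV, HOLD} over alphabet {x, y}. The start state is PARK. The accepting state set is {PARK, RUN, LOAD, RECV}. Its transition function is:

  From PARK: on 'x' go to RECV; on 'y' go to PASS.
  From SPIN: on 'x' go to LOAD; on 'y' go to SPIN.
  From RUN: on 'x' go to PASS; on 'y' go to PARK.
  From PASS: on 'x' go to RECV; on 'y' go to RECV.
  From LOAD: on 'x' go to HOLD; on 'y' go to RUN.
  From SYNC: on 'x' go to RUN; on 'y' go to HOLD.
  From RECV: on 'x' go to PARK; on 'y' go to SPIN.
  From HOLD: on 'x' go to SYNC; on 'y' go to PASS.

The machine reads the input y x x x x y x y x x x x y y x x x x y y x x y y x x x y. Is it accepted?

PARK → PASS → RECV → PARK → RECV → PARK → PASS → RECV → SPIN → LOAD → HOLD → SYNC → RUN → PARK → PASS → RECV → PARK → RECV → PARK → PASS → RECV → PARK → RECV → SPIN → SPIN → LOAD → HOLD → SYNC → HOLD
End state HOLD is not accepting.

No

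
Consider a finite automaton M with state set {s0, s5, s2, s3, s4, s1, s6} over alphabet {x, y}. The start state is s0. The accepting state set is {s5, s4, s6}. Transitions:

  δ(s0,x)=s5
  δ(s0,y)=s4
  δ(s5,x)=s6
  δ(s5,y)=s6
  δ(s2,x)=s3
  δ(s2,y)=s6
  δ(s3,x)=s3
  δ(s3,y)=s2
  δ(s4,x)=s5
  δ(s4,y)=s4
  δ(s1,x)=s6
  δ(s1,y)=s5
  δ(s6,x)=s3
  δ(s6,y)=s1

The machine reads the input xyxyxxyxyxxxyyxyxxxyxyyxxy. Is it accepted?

start at s0
read 'x': s0 → s5
read 'y': s5 → s6
read 'x': s6 → s3
read 'y': s3 → s2
read 'x': s2 → s3
read 'x': s3 → s3
read 'y': s3 → s2
read 'x': s2 → s3
read 'y': s3 → s2
read 'x': s2 → s3
read 'x': s3 → s3
read 'x': s3 → s3
read 'y': s3 → s2
read 'y': s2 → s6
read 'x': s6 → s3
read 'y': s3 → s2
read 'x': s2 → s3
read 'x': s3 → s3
read 'x': s3 → s3
read 'y': s3 → s2
read 'x': s2 → s3
read 'y': s3 → s2
read 'y': s2 → s6
read 'x': s6 → s3
read 'x': s3 → s3
read 'y': s3 → s2
End state s2 is not accepting.

No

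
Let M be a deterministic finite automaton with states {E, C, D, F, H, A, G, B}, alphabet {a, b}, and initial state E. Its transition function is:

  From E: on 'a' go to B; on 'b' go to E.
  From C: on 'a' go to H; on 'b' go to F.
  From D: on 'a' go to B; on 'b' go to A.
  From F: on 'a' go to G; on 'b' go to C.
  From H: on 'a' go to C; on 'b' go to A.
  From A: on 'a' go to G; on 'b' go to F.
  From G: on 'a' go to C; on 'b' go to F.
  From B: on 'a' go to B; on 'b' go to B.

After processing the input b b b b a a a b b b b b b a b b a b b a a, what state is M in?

Trace: E -b-> E -b-> E -b-> E -b-> E -a-> B -a-> B -a-> B -b-> B -b-> B -b-> B -b-> B -b-> B -b-> B -a-> B -b-> B -b-> B -a-> B -b-> B -b-> B -a-> B -a-> B

B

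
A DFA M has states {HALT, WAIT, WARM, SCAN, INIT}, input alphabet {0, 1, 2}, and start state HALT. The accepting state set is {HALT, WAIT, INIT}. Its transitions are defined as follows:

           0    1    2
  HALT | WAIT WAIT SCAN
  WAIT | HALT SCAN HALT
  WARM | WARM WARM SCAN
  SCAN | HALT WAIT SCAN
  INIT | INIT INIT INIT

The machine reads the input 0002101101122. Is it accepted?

start at HALT
read '0': HALT → WAIT
read '0': WAIT → HALT
read '0': HALT → WAIT
read '2': WAIT → HALT
read '1': HALT → WAIT
read '0': WAIT → HALT
read '1': HALT → WAIT
read '1': WAIT → SCAN
read '0': SCAN → HALT
read '1': HALT → WAIT
read '1': WAIT → SCAN
read '2': SCAN → SCAN
read '2': SCAN → SCAN
End state SCAN is not accepting.

No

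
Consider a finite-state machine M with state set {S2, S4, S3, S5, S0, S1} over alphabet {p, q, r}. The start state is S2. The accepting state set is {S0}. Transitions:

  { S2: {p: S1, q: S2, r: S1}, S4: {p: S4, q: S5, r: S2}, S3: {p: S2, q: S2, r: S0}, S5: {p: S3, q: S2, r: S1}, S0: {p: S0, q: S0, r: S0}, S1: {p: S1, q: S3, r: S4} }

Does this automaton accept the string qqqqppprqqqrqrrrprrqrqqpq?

Yes

Trace: S2 -q-> S2 -q-> S2 -q-> S2 -q-> S2 -p-> S1 -p-> S1 -p-> S1 -r-> S4 -q-> S5 -q-> S2 -q-> S2 -r-> S1 -q-> S3 -r-> S0 -r-> S0 -r-> S0 -p-> S0 -r-> S0 -r-> S0 -q-> S0 -r-> S0 -q-> S0 -q-> S0 -p-> S0 -q-> S0
End state S0 is accepting.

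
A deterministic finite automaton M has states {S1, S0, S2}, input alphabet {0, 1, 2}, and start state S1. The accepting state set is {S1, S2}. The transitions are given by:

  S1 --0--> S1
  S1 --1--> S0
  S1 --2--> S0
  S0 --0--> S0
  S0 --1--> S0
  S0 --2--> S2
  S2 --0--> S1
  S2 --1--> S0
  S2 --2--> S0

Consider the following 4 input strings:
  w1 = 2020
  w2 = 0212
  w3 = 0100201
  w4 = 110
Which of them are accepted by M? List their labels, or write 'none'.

w1, w2

w1: S1 → S0 → S0 → S2 → S1  → end S1, accepted
w2: S1 → S1 → S0 → S0 → S2  → end S2, accepted
w3: S1 → S1 → S0 → S0 → S0 → S2 → S1 → S0  → end S0, rejected
w4: S1 → S0 → S0 → S0  → end S0, rejected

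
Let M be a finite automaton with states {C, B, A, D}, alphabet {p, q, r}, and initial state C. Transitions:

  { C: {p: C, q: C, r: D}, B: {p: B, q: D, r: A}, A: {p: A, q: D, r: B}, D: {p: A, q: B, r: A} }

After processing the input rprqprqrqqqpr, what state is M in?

B

start at C
read 'r': C → D
read 'p': D → A
read 'r': A → B
read 'q': B → D
read 'p': D → A
read 'r': A → B
read 'q': B → D
read 'r': D → A
read 'q': A → D
read 'q': D → B
read 'q': B → D
read 'p': D → A
read 'r': A → B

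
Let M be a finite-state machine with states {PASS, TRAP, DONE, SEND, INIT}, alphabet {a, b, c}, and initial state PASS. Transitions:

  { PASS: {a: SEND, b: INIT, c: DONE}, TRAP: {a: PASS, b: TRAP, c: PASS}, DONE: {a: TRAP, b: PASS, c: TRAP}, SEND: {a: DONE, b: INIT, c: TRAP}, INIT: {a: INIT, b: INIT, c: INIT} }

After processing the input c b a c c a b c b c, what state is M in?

INIT

start at PASS
read 'c': PASS → DONE
read 'b': DONE → PASS
read 'a': PASS → SEND
read 'c': SEND → TRAP
read 'c': TRAP → PASS
read 'a': PASS → SEND
read 'b': SEND → INIT
read 'c': INIT → INIT
read 'b': INIT → INIT
read 'c': INIT → INIT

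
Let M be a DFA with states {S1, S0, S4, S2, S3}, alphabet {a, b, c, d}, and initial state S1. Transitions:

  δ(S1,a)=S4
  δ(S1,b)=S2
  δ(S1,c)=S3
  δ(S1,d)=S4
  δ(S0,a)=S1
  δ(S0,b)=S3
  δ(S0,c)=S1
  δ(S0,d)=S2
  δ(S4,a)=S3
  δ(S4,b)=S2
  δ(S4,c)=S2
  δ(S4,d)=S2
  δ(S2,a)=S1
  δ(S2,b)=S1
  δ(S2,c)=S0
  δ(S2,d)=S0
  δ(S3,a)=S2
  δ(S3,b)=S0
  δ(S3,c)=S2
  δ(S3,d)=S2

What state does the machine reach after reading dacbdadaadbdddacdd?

Trace: S1 -d-> S4 -a-> S3 -c-> S2 -b-> S1 -d-> S4 -a-> S3 -d-> S2 -a-> S1 -a-> S4 -d-> S2 -b-> S1 -d-> S4 -d-> S2 -d-> S0 -a-> S1 -c-> S3 -d-> S2 -d-> S0

S0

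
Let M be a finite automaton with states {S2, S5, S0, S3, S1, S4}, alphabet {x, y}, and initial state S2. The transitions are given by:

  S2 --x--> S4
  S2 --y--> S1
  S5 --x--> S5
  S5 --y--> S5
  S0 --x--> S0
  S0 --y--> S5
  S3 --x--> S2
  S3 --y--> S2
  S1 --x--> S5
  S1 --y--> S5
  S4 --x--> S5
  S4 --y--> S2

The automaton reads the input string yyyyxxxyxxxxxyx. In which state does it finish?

Trace: S2 -y-> S1 -y-> S5 -y-> S5 -y-> S5 -x-> S5 -x-> S5 -x-> S5 -y-> S5 -x-> S5 -x-> S5 -x-> S5 -x-> S5 -x-> S5 -y-> S5 -x-> S5

S5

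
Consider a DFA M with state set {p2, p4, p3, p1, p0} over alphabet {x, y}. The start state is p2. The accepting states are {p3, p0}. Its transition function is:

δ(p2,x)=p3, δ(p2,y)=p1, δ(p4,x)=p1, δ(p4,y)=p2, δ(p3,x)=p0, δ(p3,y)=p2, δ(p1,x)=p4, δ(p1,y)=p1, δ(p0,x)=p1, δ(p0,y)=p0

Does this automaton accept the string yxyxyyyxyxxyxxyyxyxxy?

Yes

Trace: p2 -y-> p1 -x-> p4 -y-> p2 -x-> p3 -y-> p2 -y-> p1 -y-> p1 -x-> p4 -y-> p2 -x-> p3 -x-> p0 -y-> p0 -x-> p1 -x-> p4 -y-> p2 -y-> p1 -x-> p4 -y-> p2 -x-> p3 -x-> p0 -y-> p0
End state p0 is accepting.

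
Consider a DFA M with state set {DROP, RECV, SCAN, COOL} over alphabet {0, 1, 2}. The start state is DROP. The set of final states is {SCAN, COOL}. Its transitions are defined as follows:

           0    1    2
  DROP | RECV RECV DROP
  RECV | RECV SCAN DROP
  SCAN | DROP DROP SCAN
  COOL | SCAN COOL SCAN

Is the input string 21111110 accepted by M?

No

Trace: DROP -2-> DROP -1-> RECV -1-> SCAN -1-> DROP -1-> RECV -1-> SCAN -1-> DROP -0-> RECV
End state RECV is not accepting.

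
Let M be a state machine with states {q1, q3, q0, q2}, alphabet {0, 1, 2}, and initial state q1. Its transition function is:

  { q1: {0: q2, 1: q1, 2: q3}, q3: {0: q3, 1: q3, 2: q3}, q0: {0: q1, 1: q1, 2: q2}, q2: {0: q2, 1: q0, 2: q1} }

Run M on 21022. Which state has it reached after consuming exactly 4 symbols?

start at q1
read '2': q1 → q3
read '1': q3 → q3
read '0': q3 → q3
read '2': q3 → q3
After 4 symbols: q3.

q3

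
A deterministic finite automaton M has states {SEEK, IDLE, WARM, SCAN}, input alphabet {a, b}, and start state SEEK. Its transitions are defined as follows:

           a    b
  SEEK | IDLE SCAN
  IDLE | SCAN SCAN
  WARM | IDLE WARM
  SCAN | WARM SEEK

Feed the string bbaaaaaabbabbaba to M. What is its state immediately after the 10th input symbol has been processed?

WARM

Trace: SEEK -b-> SCAN -b-> SEEK -a-> IDLE -a-> SCAN -a-> WARM -a-> IDLE -a-> SCAN -a-> WARM -b-> WARM -b-> WARM
After 10 symbols: WARM.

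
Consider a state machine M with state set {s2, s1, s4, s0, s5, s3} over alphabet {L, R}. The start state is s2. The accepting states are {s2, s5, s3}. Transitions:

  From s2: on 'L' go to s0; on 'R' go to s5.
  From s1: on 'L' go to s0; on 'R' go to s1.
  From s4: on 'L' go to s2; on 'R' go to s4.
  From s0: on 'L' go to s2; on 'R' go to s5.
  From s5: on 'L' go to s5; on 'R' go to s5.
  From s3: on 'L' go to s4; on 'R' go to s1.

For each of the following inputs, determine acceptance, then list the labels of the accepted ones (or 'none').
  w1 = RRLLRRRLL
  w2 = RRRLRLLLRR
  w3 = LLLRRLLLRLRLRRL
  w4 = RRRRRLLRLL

w1, w2, w3, w4

w1:
  start at s2
  read 'R': s2 → s5
  read 'R': s5 → s5
  read 'L': s5 → s5
  read 'L': s5 → s5
  read 'R': s5 → s5
  read 'R': s5 → s5
  read 'R': s5 → s5
  read 'L': s5 → s5
  read 'L': s5 → s5
  end s5, accepted
w2:
  start at s2
  read 'R': s2 → s5
  read 'R': s5 → s5
  read 'R': s5 → s5
  read 'L': s5 → s5
  read 'R': s5 → s5
  read 'L': s5 → s5
  read 'L': s5 → s5
  read 'L': s5 → s5
  read 'R': s5 → s5
  read 'R': s5 → s5
  end s5, accepted
w3:
  start at s2
  read 'L': s2 → s0
  read 'L': s0 → s2
  read 'L': s2 → s0
  read 'R': s0 → s5
  read 'R': s5 → s5
  read 'L': s5 → s5
  read 'L': s5 → s5
  read 'L': s5 → s5
  read 'R': s5 → s5
  read 'L': s5 → s5
  read 'R': s5 → s5
  read 'L': s5 → s5
  read 'R': s5 → s5
  read 'R': s5 → s5
  read 'L': s5 → s5
  end s5, accepted
w4:
  start at s2
  read 'R': s2 → s5
  read 'R': s5 → s5
  read 'R': s5 → s5
  read 'R': s5 → s5
  read 'R': s5 → s5
  read 'L': s5 → s5
  read 'L': s5 → s5
  read 'R': s5 → s5
  read 'L': s5 → s5
  read 'L': s5 → s5
  end s5, accepted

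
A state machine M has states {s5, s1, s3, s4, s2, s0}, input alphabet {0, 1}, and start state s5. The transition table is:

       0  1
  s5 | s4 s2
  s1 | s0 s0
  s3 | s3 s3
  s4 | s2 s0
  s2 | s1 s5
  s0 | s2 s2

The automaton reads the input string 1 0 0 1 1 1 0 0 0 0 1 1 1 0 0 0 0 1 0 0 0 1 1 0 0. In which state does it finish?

s0

s5 → s2 → s1 → s0 → s2 → s5 → s2 → s1 → s0 → s2 → s1 → s0 → s2 → s5 → s4 → s2 → s1 → s0 → s2 → s1 → s0 → s2 → s5 → s2 → s1 → s0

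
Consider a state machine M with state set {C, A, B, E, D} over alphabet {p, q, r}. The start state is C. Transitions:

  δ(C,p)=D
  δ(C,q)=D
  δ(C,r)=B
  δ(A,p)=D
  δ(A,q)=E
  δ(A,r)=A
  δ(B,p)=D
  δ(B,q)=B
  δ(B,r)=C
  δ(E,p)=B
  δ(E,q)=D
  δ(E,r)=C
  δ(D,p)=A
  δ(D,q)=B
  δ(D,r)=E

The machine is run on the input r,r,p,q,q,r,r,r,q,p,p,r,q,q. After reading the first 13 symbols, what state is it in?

D

start at C
read 'r': C → B
read 'r': B → C
read 'p': C → D
read 'q': D → B
read 'q': B → B
read 'r': B → C
read 'r': C → B
read 'r': B → C
read 'q': C → D
read 'p': D → A
read 'p': A → D
read 'r': D → E
read 'q': E → D
After 13 symbols: D.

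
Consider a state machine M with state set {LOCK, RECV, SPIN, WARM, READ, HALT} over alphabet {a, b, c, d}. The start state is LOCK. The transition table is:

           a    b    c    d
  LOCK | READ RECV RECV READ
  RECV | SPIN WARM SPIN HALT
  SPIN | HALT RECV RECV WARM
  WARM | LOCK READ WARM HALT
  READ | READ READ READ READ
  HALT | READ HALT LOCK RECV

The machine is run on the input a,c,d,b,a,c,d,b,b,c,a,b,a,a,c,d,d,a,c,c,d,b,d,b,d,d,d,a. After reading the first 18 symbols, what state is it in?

Trace: LOCK -a-> READ -c-> READ -d-> READ -b-> READ -a-> READ -c-> READ -d-> READ -b-> READ -b-> READ -c-> READ -a-> READ -b-> READ -a-> READ -a-> READ -c-> READ -d-> READ -d-> READ -a-> READ
After 18 symbols: READ.

READ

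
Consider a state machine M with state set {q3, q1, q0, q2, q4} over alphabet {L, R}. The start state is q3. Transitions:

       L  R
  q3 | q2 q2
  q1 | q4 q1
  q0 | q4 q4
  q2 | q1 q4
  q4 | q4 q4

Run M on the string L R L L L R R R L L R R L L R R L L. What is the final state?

q4

q3 → q2 → q4 → q4 → q4 → q4 → q4 → q4 → q4 → q4 → q4 → q4 → q4 → q4 → q4 → q4 → q4 → q4 → q4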